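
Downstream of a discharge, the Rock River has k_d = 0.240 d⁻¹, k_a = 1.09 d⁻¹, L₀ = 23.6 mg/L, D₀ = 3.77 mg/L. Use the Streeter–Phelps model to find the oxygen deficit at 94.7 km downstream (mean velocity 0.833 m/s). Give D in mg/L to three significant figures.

D ≈ 4.17 mg/L

Travel time t = x/v = 94.7 km / (0.833 m/s) = 94700 m / 0.833 m/s = 113700 s = 1.316 d.
k_d L₀/(k_a−k_d) = 0.240×23.6/(1.09−0.240) = 5.664/0.8500 = 6.664 mg/L.
e^(−k_d t) = e^(−0.240×1.316) = 0.7292; e^(−k_a t) = e^(−1.09×1.316) = 0.2383.
D = 6.664 × (0.7292 − 0.2383) + 3.77 × 0.2383 = 3.271 + 0.8984 = 4.170 mg/L.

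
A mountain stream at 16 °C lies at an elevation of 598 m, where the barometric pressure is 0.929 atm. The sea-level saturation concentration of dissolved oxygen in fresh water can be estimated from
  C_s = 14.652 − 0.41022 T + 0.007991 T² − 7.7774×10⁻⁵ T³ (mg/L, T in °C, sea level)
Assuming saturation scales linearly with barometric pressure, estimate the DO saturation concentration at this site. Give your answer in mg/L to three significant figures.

At sea level: C_s = 14.652 − 0.41022×16 + 0.007991×16² − 7.7774×10⁻⁵×16³ = 9.816 mg/L.
Pressure correction: C_s' = 9.816 × 0.929 = 9.119 mg/L.

C_s ≈ 9.12 mg/L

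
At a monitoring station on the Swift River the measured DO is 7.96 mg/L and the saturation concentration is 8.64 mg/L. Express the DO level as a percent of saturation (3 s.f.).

92.1 % saturation

% saturation = C/C_s × 100 = 7.96/8.64 × 100 = 92.1 %.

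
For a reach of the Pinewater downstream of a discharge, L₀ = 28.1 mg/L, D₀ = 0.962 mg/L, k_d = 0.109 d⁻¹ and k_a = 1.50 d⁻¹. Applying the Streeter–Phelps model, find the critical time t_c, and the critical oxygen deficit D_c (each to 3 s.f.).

t_c ≈ 1.47 d; D_c ≈ 1.74 mg/L

At the critical point dD/dt = 0, so k_d L₀ e^(−k_d t) = k_a D. Substituting D(t) from the Streeter–Phelps equation and solving for t gives
t_c = ln[(k_a/k_d)(1 − D₀(k_a−k_d)/(k_d L₀))] / (k_a−k_d).
Here k_a−k_d = 1.391 d⁻¹ and 1 − D₀(k_a−k_d)/(k_d L₀) = 1 − 0.962×1.391/(0.109×28.1) = 0.5631, so
t_c = ln(13.76 × 0.5631) / 1.391 = 2.048 / 1.391 = 1.472 d.
L(t_c) = L₀ e^(−k_d t_c) = 28.1 × 0.8518 = 23.93 mg/L, and at the critical point k_a D_c = k_d L, so D_c = (0.109/1.50) × 23.93 = 1.739 mg/L.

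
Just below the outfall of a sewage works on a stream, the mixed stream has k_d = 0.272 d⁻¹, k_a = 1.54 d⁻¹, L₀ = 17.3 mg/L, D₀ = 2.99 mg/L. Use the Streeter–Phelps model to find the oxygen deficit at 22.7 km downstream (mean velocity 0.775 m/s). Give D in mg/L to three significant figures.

Travel time t = x/v = 22.7 km / (0.775 m/s) = 22700 m / 0.775 m/s = 29290 s = 0.3390 d.
k_d L₀/(k_a−k_d) = 0.272×17.3/(1.54−0.272) = 4.706/1.268 = 3.711 mg/L.
e^(−k_d t) = e^(−0.272×0.3390) = 0.9119; e^(−k_a t) = e^(−1.54×0.3390) = 0.5933.
D = 3.711 × (0.9119 − 0.5933) + 2.99 × 0.5933 = 1.182 + 1.774 = 2.956 mg/L.

D ≈ 2.96 mg/L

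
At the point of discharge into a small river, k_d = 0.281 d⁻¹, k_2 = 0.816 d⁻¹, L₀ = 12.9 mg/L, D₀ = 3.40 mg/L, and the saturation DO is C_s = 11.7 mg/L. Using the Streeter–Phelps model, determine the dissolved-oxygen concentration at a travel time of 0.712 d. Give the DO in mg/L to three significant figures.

DO ≈ 8.04 mg/L

k_d L₀/(k_2−k_d) = 0.281×12.9/(0.816−0.281) = 3.625/0.5350 = 6.776 mg/L.
e^(−k_d t) = e^(−0.281×0.7120) = 0.8187; e^(−k_2 t) = e^(−0.816×0.7120) = 0.5593.
D = 6.776 × (0.8187 − 0.5593) + 3.40 × 0.5593 = 1.757 + 1.902 = 3.659 mg/L.
DO = C_s − D = 11.7 − 3.659 = 8.041 mg/L.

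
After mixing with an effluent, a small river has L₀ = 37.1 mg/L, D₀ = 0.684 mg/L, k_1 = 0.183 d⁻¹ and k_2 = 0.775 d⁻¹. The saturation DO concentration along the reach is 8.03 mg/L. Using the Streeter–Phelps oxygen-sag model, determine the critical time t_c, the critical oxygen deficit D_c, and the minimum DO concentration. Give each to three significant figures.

At the critical point dD/dt = 0, so k_1 L₀ e^(−k_1 t) = k_2 D. Substituting D(t) from the Streeter–Phelps equation and solving for t gives
t_c = ln[(k_2/k_1)(1 − D₀(k_2−k_1)/(k_1 L₀))] / (k_2−k_1).
Here k_2−k_1 = 0.5920 d⁻¹ and 1 − D₀(k_2−k_1)/(k_1 L₀) = 1 − 0.684×0.5920/(0.183×37.1) = 0.9404, so
t_c = ln(4.235 × 0.9404) / 0.5920 = 1.382 / 0.5920 = 2.334 d.
D_c = (k_1/k_2) L₀ e^(−k_1 t_c) = (0.183/0.775) × 37.1 × e^(−0.183×2.334) = 0.2361 × 37.1 × 0.6524 = 5.715 mg/L.
Minimum DO = C_s − D_c = 8.03 − 5.715 = 2.315 mg/L.

t_c ≈ 2.33 d; D_c ≈ 5.71 mg/L; min DO ≈ 2.32 mg/L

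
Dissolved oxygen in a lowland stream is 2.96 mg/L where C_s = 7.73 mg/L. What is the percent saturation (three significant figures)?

% saturation = C/C_s × 100 = 2.96/7.73 × 100 = 38.3 %.

38.3 % saturation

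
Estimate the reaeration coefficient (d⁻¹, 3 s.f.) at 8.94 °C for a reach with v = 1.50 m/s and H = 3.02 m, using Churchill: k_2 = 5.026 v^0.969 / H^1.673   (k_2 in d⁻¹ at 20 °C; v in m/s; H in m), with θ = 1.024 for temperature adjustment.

k_2(20) = 5.026 × 1.50^0.969 / 3.02^1.673 = 5.026 × 1.481 / 6.354 = 1.172 d⁻¹.
k_2(8.94) = 1.172 × 1.024^(8.94−20) = 1.172 × 0.7693 = 0.9013 d⁻¹.

k_2 ≈ 0.901 d⁻¹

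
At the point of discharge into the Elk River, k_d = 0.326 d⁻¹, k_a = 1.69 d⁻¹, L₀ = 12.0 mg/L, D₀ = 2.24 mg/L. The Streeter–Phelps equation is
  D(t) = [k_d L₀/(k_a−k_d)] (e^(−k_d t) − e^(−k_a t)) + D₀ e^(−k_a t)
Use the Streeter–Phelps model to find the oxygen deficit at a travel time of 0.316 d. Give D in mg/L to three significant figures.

D ≈ 2.22 mg/L

k_d L₀/(k_a−k_d) = 0.326×12.0/(1.69−0.326) = 3.912/1.364 = 2.868 mg/L.
e^(−k_d t) = e^(−0.326×0.3160) = 0.9021; e^(−k_a t) = e^(−1.69×0.3160) = 0.5862.
D = 2.868 × (0.9021 − 0.5862) + 2.24 × 0.5862 = 0.9060 + 1.313 = 2.219 mg/L.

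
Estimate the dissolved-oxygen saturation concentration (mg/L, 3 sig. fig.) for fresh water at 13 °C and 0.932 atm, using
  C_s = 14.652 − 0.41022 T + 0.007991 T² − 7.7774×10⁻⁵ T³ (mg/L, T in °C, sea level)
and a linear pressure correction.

At sea level: C_s = 14.652 − 0.41022×13 + 0.007991×13² − 7.7774×10⁻⁵×13³ = 10.50 mg/L.
Pressure correction: C_s' = 10.50 × 0.932 = 9.785 mg/L.

C_s ≈ 9.78 mg/L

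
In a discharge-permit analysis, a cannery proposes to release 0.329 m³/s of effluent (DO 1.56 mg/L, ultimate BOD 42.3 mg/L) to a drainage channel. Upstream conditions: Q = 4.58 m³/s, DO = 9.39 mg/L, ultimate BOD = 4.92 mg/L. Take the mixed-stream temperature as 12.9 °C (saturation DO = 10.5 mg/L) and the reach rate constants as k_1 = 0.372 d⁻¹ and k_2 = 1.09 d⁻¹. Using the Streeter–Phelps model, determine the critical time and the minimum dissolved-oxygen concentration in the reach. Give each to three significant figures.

t_c ≈ 0.727 d; minimum DO ≈ 8.57 mg/L

Mixed DO = (4.58×9.39 + 0.329×1.56)/(4.58+0.329) = 43.52/4.909 = 8.865 mg/L.
Mixed L₀ = (4.58×4.92 + 0.329×42.3)/(4.909) = 36.45/4.909 = 7.425 mg/L.
Initial deficit D₀ = C_s − DO₀ = 10.5 − 8.865 = 1.635 mg/L.
t_c = (1/0.7180) ln[(1.09/0.372)(1 − 1.635×0.7180/(0.372×7.425))] = 1.393 × ln(1.685) = 0.7267 d.
D_c = (0.372/1.09) × 7.425 × e^(−0.372×0.7267) = 0.3413 × 7.425 × 0.7631 = 1.934 mg/L.
Minimum DO = 10.5 − 1.934 = 8.566 mg/L.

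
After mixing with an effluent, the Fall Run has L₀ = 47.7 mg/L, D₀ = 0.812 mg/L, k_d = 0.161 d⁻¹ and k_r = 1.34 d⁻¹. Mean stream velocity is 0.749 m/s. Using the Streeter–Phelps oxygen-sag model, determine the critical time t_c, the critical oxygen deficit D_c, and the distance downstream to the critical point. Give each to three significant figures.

t_c ≈ 1.68 d; D_c ≈ 4.37 mg/L; x_c ≈ 109 km

At the critical point dD/dt = 0, so k_d L₀ e^(−k_d t) = k_r D. Substituting D(t) from the Streeter–Phelps equation and solving for t gives
t_c = ln[(k_r/k_d)(1 − D₀(k_r−k_d)/(k_d L₀))] / (k_r−k_d).
Here k_r−k_d = 1.179 d⁻¹ and 1 − D₀(k_r−k_d)/(k_d L₀) = 1 − 0.812×1.179/(0.161×47.7) = 0.8753, so
t_c = ln(8.323 × 0.8753) / 1.179 = 1.986 / 1.179 = 1.684 d.
D_c = (k_d/k_r) L₀ e^(−k_d t_c) = (0.161/1.34) × 47.7 × e^(−0.161×1.684) = 0.1201 × 47.7 × 0.7625 = 4.370 mg/L.
x_c = v t_c = 0.749 m/s × 1.684 d × 86400 s/d = 109000 m ≈ 109 km.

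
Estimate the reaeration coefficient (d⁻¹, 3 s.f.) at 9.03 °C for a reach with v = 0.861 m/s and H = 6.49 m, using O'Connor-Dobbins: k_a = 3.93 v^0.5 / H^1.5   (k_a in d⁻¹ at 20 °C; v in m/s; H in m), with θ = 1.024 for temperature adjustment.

k_a ≈ 0.170 d⁻¹

k_a(20) = 3.93 × 0.861^0.5 / 6.49^1.5 = 3.93 × 0.9279 / 16.53 = 0.2206 d⁻¹.
k_a(9.03) = 0.2206 × 1.024^(9.03−20) = 0.2206 × 0.7709 = 0.1700 d⁻¹.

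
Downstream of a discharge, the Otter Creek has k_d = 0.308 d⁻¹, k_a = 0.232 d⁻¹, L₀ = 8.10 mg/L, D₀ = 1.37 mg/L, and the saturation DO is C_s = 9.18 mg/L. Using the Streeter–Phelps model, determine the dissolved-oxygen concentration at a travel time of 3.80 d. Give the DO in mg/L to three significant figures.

DO ≈ 5.20 mg/L

k_d L₀/(k_a−k_d) = 0.308×8.10/(0.232−0.308) = 2.495/-0.07600 = -32.83 mg/L.
e^(−k_d t) = e^(−0.308×3.800) = 0.3102; e^(−k_a t) = e^(−0.232×3.800) = 0.4141.
D = -32.83 × (0.3102 − 0.4141) + 1.37 × 0.4141 = 3.410 + 0.5673 = 3.977 mg/L.
DO = C_s − D = 9.18 − 3.977 = 5.203 mg/L.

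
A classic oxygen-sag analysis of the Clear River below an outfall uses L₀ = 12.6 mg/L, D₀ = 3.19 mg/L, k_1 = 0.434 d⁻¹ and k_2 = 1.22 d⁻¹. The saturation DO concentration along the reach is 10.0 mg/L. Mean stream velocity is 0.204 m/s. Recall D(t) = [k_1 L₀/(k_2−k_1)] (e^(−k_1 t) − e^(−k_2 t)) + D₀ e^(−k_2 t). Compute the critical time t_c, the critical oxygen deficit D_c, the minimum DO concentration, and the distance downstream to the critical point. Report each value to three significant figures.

t_c ≈ 0.535 d; D_c ≈ 3.55 mg/L; min DO ≈ 6.45 mg/L; x_c ≈ 9.42 km

t_c = [1/(k_2−k_1)] ln[(k_2/k_1)(1 − D₀(k_2−k_1)/(k_1 L₀))]
= [1/(1.22−0.434)] ln[(1.22/0.434)(1 − 3.19×0.7860/(0.434×12.6))]
= (1/0.7860) ln[2.811 × 0.5415] = 1.272 × ln(1.522) = 1.272 × 0.4201 = 0.5345 d.
D_c = (k_1/k_2) L₀ e^(−k_1 t_c) = (0.434/1.22) × 12.6 × e^(−0.434×0.5345) = 0.3557 × 12.6 × 0.7930 = 3.554 mg/L.
Minimum DO = C_s − D_c = 10.0 − 3.554 = 6.446 mg/L.
x_c = v t_c = 0.204 m/s × 0.5345 d × 86400 s/d = 9421 m ≈ 9.42 km.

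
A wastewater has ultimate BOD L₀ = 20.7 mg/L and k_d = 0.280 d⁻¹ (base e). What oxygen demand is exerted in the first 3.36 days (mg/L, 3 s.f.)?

y ≈ 12.6 mg/L

y_t = L₀(1 − e^(−k_d t)) = 20.7 × (1 − e^(−0.280×3.36))
= 20.7 × (1 − 0.3903) = 20.7 × 0.6097 = 12.62 mg/L.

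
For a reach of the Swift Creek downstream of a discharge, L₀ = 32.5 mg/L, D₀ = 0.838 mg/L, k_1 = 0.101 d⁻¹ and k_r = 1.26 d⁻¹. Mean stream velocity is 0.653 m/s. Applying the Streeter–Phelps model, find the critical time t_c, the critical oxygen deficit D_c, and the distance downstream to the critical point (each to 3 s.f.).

With k_r/k_1 = 12.48 and 1 − D₀(k_r−k_1)/(k_1 L₀) = 0.7041,
t_c = ln(12.48 × 0.7041) / (1.26 − 0.101) = ln(8.784) / 1.159 = 2.173/1.159 = 1.875 d.
D_c = (k_1/k_r) L₀ e^(−k_1 t_c) = (0.101/1.26) × 32.5 × e^(−0.101×1.875) = 0.08016 × 32.5 × 0.8275 = 2.156 mg/L.
x_c = v t_c = 0.653 m/s × 1.875 d × 86400 s/d = 105800 m ≈ 106 km.

t_c ≈ 1.87 d; D_c ≈ 2.16 mg/L; x_c ≈ 106 km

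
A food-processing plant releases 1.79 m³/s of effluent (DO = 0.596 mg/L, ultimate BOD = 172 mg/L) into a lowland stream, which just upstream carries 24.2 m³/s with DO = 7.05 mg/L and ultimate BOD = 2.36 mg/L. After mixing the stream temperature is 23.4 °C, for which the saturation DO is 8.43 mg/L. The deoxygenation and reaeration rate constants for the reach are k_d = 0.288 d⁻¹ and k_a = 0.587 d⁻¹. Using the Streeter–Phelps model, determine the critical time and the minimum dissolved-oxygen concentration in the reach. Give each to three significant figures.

Mixed DO = (24.2×7.05 + 1.79×0.596)/(24.2+1.79) = 171.7/25.99 = 6.605 mg/L.
Mixed L₀ = (24.2×2.36 + 1.79×172)/(25.99) = 365.0/25.99 = 14.04 mg/L.
Initial deficit D₀ = C_s − DO₀ = 8.43 − 6.605 = 1.825 mg/L.
t_c = (1/0.2990) ln[(0.587/0.288)(1 − 1.825×0.2990/(0.288×14.04))] = 3.344 × ln(1.763) = 1.897 d.
D_c = (0.288/0.587) × 14.04 × e^(−0.288×1.897) = 0.4906 × 14.04 × 0.5791 = 3.990 mg/L.
Minimum DO = 8.43 − 3.990 = 4.440 mg/L.

t_c ≈ 1.90 d; minimum DO ≈ 4.44 mg/L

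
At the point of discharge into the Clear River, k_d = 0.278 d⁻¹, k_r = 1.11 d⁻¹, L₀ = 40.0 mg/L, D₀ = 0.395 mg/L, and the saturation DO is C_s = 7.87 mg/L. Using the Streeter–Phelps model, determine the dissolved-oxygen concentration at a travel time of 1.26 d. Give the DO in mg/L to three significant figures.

k_d L₀/(k_r−k_d) = 0.278×40.0/(1.11−0.278) = 11.12/0.8320 = 13.37 mg/L.
e^(−k_d t) = e^(−0.278×1.260) = 0.7045; e^(−k_r t) = e^(−1.11×1.260) = 0.2469.
D = 13.37 × (0.7045 − 0.2469) + 0.395 × 0.2469 = 6.115 + 0.09754 = 6.213 mg/L.
DO = C_s − D = 7.87 − 6.213 = 1.657 mg/L.

DO ≈ 1.66 mg/L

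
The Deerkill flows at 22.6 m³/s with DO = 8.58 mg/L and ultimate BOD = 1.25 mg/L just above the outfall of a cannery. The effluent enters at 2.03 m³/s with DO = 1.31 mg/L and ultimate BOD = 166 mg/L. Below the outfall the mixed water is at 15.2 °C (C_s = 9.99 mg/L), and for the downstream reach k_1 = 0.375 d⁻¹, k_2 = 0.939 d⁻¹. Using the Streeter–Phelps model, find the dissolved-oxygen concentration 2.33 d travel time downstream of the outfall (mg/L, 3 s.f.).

Mixed DO = (22.6×8.58 + 2.03×1.31)/(22.6+2.03) = 196.6/24.63 = 7.981 mg/L.
Mixed L₀ = (22.6×1.25 + 2.03×166)/(24.63) = 365.2/24.63 = 14.83 mg/L.
Initial deficit D₀ = C_s − DO₀ = 9.99 − 7.981 = 2.009 mg/L.
D(2.33) = [0.375×14.83/(0.939−0.375)](e^(−0.375×2.33) − e^(−0.939×2.33)) + 2.009 e^(−0.939×2.33)
= 9.859 × (0.4174 − 0.1122) + 2.009 × 0.1122 = 3.235 mg/L.
DO = 9.99 − 3.235 = 6.755 mg/L.

DO ≈ 6.76 mg/L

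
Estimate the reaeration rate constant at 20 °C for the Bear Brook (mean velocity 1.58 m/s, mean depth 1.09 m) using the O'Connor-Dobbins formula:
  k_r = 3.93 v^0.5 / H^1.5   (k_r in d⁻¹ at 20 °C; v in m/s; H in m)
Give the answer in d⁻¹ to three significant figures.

k_r ≈ 4.34 d⁻¹

k_r = 3.93 × 1.58^0.5 / 1.09^1.5 = 3.93 × 1.257 / 1.138 = 4.341 d⁻¹.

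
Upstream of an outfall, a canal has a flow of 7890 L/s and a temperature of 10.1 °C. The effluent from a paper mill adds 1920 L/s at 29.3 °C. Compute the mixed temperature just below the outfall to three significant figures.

Flow-weighted mixing: C = (Q_r C_r + Q_w C_w)/(Q_r + Q_w)
= (7890×10.1 + 1920×29.3)/(7890 + 1920) = 135900/9810 = 13.86 °C.

13.9 °C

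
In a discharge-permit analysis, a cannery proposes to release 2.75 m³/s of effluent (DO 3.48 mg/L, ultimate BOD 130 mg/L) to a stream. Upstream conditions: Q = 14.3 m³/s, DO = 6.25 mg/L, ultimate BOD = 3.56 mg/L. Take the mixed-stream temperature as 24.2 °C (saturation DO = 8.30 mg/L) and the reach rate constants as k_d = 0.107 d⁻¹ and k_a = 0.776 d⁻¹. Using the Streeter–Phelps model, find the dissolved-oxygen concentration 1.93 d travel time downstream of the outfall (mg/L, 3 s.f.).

DO ≈ 5.48 mg/L

Mixed DO = (14.3×6.25 + 2.75×3.48)/(14.3+2.75) = 98.94/17.05 = 5.803 mg/L.
Mixed L₀ = (14.3×3.56 + 2.75×130)/(17.05) = 408.4/17.05 = 23.95 mg/L.
Initial deficit D₀ = C_s − DO₀ = 8.30 − 5.803 = 2.497 mg/L.
D(1.93) = [0.107×23.95/(0.776−0.107)](e^(−0.107×1.93) − e^(−0.776×1.93)) + 2.497 e^(−0.776×1.93)
= 3.831 × (0.8134 − 0.2236) + 2.497 × 0.2236 = 2.818 mg/L.
DO = 8.30 − 2.818 = 5.482 mg/L.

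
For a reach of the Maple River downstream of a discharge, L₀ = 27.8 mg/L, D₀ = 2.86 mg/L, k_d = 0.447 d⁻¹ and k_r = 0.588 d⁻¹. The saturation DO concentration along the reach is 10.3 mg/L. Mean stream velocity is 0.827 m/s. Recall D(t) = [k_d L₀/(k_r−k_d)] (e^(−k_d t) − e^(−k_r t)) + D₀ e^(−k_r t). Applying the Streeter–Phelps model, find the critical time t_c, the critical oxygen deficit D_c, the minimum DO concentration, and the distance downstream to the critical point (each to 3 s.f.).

At the critical point dD/dt = 0, so k_d L₀ e^(−k_d t) = k_r D. Substituting D(t) from the Streeter–Phelps equation and solving for t gives
t_c = ln[(k_r/k_d)(1 − D₀(k_r−k_d)/(k_d L₀))] / (k_r−k_d).
Here k_r−k_d = 0.1410 d⁻¹ and 1 − D₀(k_r−k_d)/(k_d L₀) = 1 − 2.86×0.1410/(0.447×27.8) = 0.9675, so
t_c = ln(1.315 × 0.9675) / 0.1410 = 0.2412 / 0.1410 = 1.710 d.
D_c = (k_d/k_r) L₀ e^(−k_d t_c) = (0.447/0.588) × 27.8 × e^(−0.447×1.710) = 0.7602 × 27.8 × 0.4655 = 9.838 mg/L.
Minimum DO = C_s − D_c = 10.3 − 9.838 = 0.4617 mg/L.
x_c = v t_c = 0.827 m/s × 1.710 d × 86400 s/d = 122200 m ≈ 122 km.

t_c ≈ 1.71 d; D_c ≈ 9.84 mg/L; min DO ≈ 0.462 mg/L; x_c ≈ 122 km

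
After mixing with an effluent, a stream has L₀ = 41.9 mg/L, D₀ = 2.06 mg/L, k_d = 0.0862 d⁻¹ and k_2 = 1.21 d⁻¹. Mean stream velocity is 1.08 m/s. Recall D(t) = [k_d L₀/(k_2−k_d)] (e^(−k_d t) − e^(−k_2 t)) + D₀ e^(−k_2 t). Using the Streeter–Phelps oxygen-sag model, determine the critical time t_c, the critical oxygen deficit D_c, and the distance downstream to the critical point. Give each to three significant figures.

t_c = [1/(k_2−k_d)] ln[(k_2/k_d)(1 − D₀(k_2−k_d)/(k_d L₀))]
= [1/(1.21−0.0862)] ln[(1.21/0.0862)(1 − 2.06×1.124/(0.0862×41.9))]
= (1/1.124) ln[14.04 × 0.3590] = 0.8898 × ln(5.040) = 0.8898 × 1.617 = 1.439 d.
D_c = (k_d/k_2) L₀ e^(−k_d t_c) = (0.0862/1.21) × 41.9 × e^(−0.0862×1.439) = 0.07124 × 41.9 × 0.8833 = 2.637 mg/L.
x_c = v t_c = 1.08 m/s × 1.439 d × 86400 s/d = 134300 m ≈ 134 km.

t_c ≈ 1.44 d; D_c ≈ 2.64 mg/L; x_c ≈ 134 km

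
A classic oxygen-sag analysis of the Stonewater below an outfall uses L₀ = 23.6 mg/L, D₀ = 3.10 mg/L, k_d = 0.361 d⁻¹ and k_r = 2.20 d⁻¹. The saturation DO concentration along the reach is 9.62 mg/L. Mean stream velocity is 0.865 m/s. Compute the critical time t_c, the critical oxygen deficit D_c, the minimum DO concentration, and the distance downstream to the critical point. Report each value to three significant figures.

At the critical point dD/dt = 0, so k_d L₀ e^(−k_d t) = k_r D. Substituting D(t) from the Streeter–Phelps equation and solving for t gives
t_c = ln[(k_r/k_d)(1 − D₀(k_r−k_d)/(k_d L₀))] / (k_r−k_d).
Here k_r−k_d = 1.839 d⁻¹ and 1 − D₀(k_r−k_d)/(k_d L₀) = 1 − 3.10×1.839/(0.361×23.6) = 0.3308, so
t_c = ln(6.094 × 0.3308) / 1.839 = 0.7012 / 1.839 = 0.3813 d.
D_c = (k_d/k_r) L₀ e^(−k_d t_c) = (0.361/2.20) × 23.6 × e^(−0.361×0.3813) = 0.1641 × 23.6 × 0.8714 = 3.375 mg/L.
Minimum DO = C_s − D_c = 9.62 − 3.375 = 6.245 mg/L.
x_c = v t_c = 0.865 m/s × 0.3813 d × 86400 s/d = 28500 m ≈ 28.5 km.

t_c ≈ 0.381 d; D_c ≈ 3.37 mg/L; min DO ≈ 6.25 mg/L; x_c ≈ 28.5 km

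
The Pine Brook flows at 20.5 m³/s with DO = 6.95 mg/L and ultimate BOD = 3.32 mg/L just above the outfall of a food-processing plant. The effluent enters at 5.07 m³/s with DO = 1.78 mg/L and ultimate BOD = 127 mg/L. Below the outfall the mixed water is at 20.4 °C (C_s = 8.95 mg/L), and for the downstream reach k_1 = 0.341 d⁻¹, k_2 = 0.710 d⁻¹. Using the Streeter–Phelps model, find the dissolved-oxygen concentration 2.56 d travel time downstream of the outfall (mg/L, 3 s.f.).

DO ≈ 1.89 mg/L

Mixed DO = (20.5×6.95 + 5.07×1.78)/(20.5+5.07) = 151.5/25.57 = 5.925 mg/L.
Mixed L₀ = (20.5×3.32 + 5.07×127)/(25.57) = 712.0/25.57 = 27.84 mg/L.
Initial deficit D₀ = C_s − DO₀ = 8.95 − 5.925 = 3.025 mg/L.
D(2.56) = [0.341×27.84/(0.710−0.341)](e^(−0.341×2.56) − e^(−0.710×2.56)) + 3.025 e^(−0.710×2.56)
= 25.73 × (0.4177 − 0.1624) + 3.025 × 0.1624 = 7.060 mg/L.
DO = 8.95 − 7.060 = 1.890 mg/L.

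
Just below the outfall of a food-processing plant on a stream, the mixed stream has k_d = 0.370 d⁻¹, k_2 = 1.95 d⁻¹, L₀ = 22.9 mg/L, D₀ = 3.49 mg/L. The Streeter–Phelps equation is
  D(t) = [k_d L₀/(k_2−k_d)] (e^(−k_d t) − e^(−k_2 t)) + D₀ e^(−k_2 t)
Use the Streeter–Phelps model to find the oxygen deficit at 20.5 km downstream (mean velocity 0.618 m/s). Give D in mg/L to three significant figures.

Travel time t = x/v = 20.5 km / (0.618 m/s) = 20500 m / 0.618 m/s = 33170 s = 0.3839 d.
k_d L₀/(k_2−k_d) = 0.370×22.9/(1.95−0.370) = 8.473/1.580 = 5.363 mg/L.
e^(−k_d t) = e^(−0.370×0.3839) = 0.8676; e^(−k_2 t) = e^(−1.95×0.3839) = 0.4730.
D = 5.363 × (0.8676 − 0.4730) + 3.49 × 0.4730 = 2.116 + 1.651 = 3.767 mg/L.

D ≈ 3.77 mg/L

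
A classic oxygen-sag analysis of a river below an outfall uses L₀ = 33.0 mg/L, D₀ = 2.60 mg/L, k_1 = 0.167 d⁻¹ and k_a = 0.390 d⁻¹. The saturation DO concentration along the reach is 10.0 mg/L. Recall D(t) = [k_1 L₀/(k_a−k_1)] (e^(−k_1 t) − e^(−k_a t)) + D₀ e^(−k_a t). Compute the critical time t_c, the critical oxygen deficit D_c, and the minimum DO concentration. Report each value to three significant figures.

At the critical point dD/dt = 0, so k_1 L₀ e^(−k_1 t) = k_a D. Substituting D(t) from the Streeter–Phelps equation and solving for t gives
t_c = ln[(k_a/k_1)(1 − D₀(k_a−k_1)/(k_1 L₀))] / (k_a−k_1).
Here k_a−k_1 = 0.2230 d⁻¹ and 1 − D₀(k_a−k_1)/(k_1 L₀) = 1 − 2.60×0.2230/(0.167×33.0) = 0.8948, so
t_c = ln(2.335 × 0.8948) / 0.2230 = 0.7370 / 0.2230 = 3.305 d.
L(t_c) = L₀ e^(−k_1 t_c) = 33.0 × 0.5758 = 19.00 mg/L, and at the critical point k_a D_c = k_1 L, so D_c = (0.167/0.390) × 19.00 = 8.137 mg/L.
Minimum DO = C_s − D_c = 10.0 − 8.137 = 1.863 mg/L.

t_c ≈ 3.30 d; D_c ≈ 8.14 mg/L; min DO ≈ 1.86 mg/L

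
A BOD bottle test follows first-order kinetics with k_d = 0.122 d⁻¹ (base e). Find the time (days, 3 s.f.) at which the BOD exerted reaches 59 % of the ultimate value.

y/L₀ = 1 − e^(−k_d t) = 0.59 ⇒ e^(−k_d t) = 0.410
t = −ln(0.410) / 0.122 = 0.8916 / 0.122 = 7.308 d.

t ≈ 7.31 d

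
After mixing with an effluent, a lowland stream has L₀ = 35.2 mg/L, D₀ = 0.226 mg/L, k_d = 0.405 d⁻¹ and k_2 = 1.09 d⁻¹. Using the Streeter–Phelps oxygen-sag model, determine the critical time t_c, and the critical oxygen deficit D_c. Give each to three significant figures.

t_c ≈ 1.43 d; D_c ≈ 7.33 mg/L

With k_2/k_d = 2.691 and 1 − D₀(k_2−k_d)/(k_d L₀) = 0.9891,
t_c = ln(2.691 × 0.9891) / (1.09 − 0.405) = ln(2.662) / 0.6850 = 0.9791/0.6850 = 1.429 d.
D_c = (k_d/k_2) L₀ e^(−k_d t_c) = (0.405/1.09) × 35.2 × e^(−0.405×1.429) = 0.3716 × 35.2 × 0.5605 = 7.331 mg/L.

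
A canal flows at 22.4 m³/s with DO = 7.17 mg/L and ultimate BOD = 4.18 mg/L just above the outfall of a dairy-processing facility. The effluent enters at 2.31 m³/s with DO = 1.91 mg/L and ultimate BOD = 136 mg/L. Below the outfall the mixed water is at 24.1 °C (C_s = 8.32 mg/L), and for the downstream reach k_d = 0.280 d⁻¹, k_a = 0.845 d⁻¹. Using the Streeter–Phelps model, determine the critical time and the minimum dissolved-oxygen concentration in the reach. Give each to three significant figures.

t_c ≈ 1.56 d; minimum DO ≈ 4.79 mg/L

Mixed DO = (22.4×7.17 + 2.31×1.91)/(22.4+2.31) = 165.0/24.71 = 6.678 mg/L.
Mixed L₀ = (22.4×4.18 + 2.31×136)/(24.71) = 407.8/24.71 = 16.50 mg/L.
Initial deficit D₀ = C_s − DO₀ = 8.32 − 6.678 = 1.642 mg/L.
t_c = (1/0.5650) ln[(0.845/0.280)(1 − 1.642×0.5650/(0.280×16.50))] = 1.770 × ln(2.412) = 1.558 d.
D_c = (0.280/0.845) × 16.50 × e^(−0.280×1.558) = 0.3314 × 16.50 × 0.6464 = 3.535 mg/L.
Minimum DO = 8.32 − 3.535 = 4.785 mg/L.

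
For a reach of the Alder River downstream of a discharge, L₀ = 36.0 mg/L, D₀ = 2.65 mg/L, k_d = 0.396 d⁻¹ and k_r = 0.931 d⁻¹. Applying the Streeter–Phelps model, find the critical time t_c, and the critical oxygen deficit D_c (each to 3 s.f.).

t_c ≈ 1.40 d; D_c ≈ 8.79 mg/L

At the critical point dD/dt = 0, so k_d L₀ e^(−k_d t) = k_r D. Substituting D(t) from the Streeter–Phelps equation and solving for t gives
t_c = ln[(k_r/k_d)(1 − D₀(k_r−k_d)/(k_d L₀))] / (k_r−k_d).
Here k_r−k_d = 0.5350 d⁻¹ and 1 − D₀(k_r−k_d)/(k_d L₀) = 1 − 2.65×0.5350/(0.396×36.0) = 0.9006, so
t_c = ln(2.351 × 0.9006) / 0.5350 = 0.7501 / 0.5350 = 1.402 d.
L(t_c) = L₀ e^(−k_d t_c) = 36.0 × 0.5740 = 20.66 mg/L, and at the critical point k_r D_c = k_d L, so D_c = (0.396/0.931) × 20.66 = 8.789 mg/L.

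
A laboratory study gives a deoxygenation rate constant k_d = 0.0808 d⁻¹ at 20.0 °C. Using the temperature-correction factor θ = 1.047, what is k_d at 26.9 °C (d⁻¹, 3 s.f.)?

k_d ≈ 0.111 d⁻¹

k_d(T₂) = k_d(T₁) · θ^(T₂−T₁) = 0.0808 × 1.047^(26.9−20.0)
= 0.0808 × 1.047^6.90 = 0.0808 × 1.373 = 0.1109 d⁻¹.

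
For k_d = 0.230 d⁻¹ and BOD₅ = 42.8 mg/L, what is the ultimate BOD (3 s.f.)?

L₀ ≈ 62.6 mg/L

BOD₅ = L₀(1 − e^(−5k_d)) ⇒ L₀ = BOD₅ / (1 − e^(−5×0.230))
= 42.8 / (1 − 0.3166) = 42.8 / 0.6834 = 62.63 mg/L.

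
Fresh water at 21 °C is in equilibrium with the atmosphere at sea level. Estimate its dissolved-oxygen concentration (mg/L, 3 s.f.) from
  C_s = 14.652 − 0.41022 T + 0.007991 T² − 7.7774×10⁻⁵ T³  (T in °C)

C_s = 14.652 − 0.41022×21 + 0.007991×21² − 7.7774×10⁻⁵×21³ = 8.841 mg/L.

C_s ≈ 8.84 mg/L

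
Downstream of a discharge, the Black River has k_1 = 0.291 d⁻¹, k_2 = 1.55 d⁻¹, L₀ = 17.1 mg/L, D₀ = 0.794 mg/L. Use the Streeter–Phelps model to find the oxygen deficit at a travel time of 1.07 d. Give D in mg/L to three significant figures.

D ≈ 2.29 mg/L

k_1 L₀/(k_2−k_1) = 0.291×17.1/(1.55−0.291) = 4.976/1.259 = 3.952 mg/L.
e^(−k_1 t) = e^(−0.291×1.070) = 0.7324; e^(−k_2 t) = e^(−1.55×1.070) = 0.1904.
D = 3.952 × (0.7324 − 0.1904) + 0.794 × 0.1904 = 2.142 + 0.1512 = 2.293 mg/L.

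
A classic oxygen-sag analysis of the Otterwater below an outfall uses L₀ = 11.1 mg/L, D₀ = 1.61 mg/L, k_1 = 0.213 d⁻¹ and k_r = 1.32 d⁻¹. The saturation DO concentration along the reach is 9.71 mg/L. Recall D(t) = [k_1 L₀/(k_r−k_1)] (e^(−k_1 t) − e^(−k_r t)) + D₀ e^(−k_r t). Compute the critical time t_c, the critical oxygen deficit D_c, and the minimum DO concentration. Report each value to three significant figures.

t_c = [1/(k_r−k_1)] ln[(k_r/k_1)(1 − D₀(k_r−k_1)/(k_1 L₀))]
= [1/(1.32−0.213)] ln[(1.32/0.213)(1 − 1.61×1.107/(0.213×11.1))]
= (1/1.107) ln[6.197 × 0.2462] = 0.9033 × ln(1.526) = 0.9033 × 0.4224 = 0.3816 d.
L(t_c) = L₀ e^(−k_1 t_c) = 11.1 × 0.9219 = 10.23 mg/L, and at the critical point k_r D_c = k_1 L, so D_c = (0.213/1.32) × 10.23 = 1.651 mg/L.
Minimum DO = C_s − D_c = 9.71 − 1.651 = 8.059 mg/L.

t_c ≈ 0.382 d; D_c ≈ 1.65 mg/L; min DO ≈ 8.06 mg/L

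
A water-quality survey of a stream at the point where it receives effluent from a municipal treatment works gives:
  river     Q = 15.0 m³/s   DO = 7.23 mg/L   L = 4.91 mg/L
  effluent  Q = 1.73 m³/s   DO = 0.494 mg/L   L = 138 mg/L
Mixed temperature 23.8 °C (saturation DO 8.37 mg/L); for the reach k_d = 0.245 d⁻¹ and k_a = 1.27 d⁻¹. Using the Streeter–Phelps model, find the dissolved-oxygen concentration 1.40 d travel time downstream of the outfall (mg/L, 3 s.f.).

Mixed DO = (15.0×7.23 + 1.73×0.494)/(15.0+1.73) = 109.3/16.73 = 6.533 mg/L.
Mixed L₀ = (15.0×4.91 + 1.73×138)/(16.73) = 312.4/16.73 = 18.67 mg/L.
Initial deficit D₀ = C_s − DO₀ = 8.37 − 6.533 = 1.837 mg/L.
D(1.40) = [0.245×18.67/(1.27−0.245)](e^(−0.245×1.40) − e^(−1.27×1.40)) + 1.837 e^(−1.27×1.40)
= 4.463 × (0.7096 − 0.1690) + 1.837 × 0.1690 = 2.723 mg/L.
DO = 8.37 − 2.723 = 5.647 mg/L.

DO ≈ 5.65 mg/L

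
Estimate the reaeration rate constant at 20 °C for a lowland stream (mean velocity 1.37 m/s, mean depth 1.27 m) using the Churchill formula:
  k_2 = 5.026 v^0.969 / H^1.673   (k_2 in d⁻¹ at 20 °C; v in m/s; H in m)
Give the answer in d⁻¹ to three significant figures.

k_2 ≈ 4.57 d⁻¹

k_2 = 5.026 × 1.37^0.969 / 1.27^1.673 = 5.026 × 1.357 / 1.492 = 4.571 d⁻¹.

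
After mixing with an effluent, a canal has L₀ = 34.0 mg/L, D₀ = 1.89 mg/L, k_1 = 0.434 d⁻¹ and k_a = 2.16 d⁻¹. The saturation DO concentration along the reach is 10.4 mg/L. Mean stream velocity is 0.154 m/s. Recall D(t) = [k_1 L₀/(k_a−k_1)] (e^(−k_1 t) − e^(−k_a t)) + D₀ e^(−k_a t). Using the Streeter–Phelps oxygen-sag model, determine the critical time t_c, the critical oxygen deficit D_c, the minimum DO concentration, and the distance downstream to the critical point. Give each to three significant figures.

At the critical point dD/dt = 0, so k_1 L₀ e^(−k_1 t) = k_a D. Substituting D(t) from the Streeter–Phelps equation and solving for t gives
t_c = ln[(k_a/k_1)(1 − D₀(k_a−k_1)/(k_1 L₀))] / (k_a−k_1).
Here k_a−k_1 = 1.726 d⁻¹ and 1 − D₀(k_a−k_1)/(k_1 L₀) = 1 − 1.89×1.726/(0.434×34.0) = 0.7789, so
t_c = ln(4.977 × 0.7789) / 1.726 = 1.355 / 1.726 = 0.7850 d.
L(t_c) = L₀ e^(−k_1 t_c) = 34.0 × 0.7113 = 24.18 mg/L, and at the critical point k_a D_c = k_1 L, so D_c = (0.434/2.16) × 24.18 = 4.859 mg/L.
Minimum DO = C_s − D_c = 10.4 − 4.859 = 5.541 mg/L.
x_c = v t_c = 0.154 m/s × 0.7850 d × 86400 s/d = 10450 m ≈ 10.4 km.

t_c ≈ 0.785 d; D_c ≈ 4.86 mg/L; min DO ≈ 5.54 mg/L; x_c ≈ 10.4 km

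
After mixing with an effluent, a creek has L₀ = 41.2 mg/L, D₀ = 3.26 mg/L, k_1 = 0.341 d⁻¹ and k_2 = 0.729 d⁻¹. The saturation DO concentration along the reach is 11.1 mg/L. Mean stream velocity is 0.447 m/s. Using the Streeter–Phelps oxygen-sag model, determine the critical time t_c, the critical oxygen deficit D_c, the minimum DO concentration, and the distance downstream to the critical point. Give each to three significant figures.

t_c ≈ 1.72 d; D_c ≈ 10.7 mg/L; min DO ≈ 0.362 mg/L; x_c ≈ 66.2 km

At the critical point dD/dt = 0, so k_1 L₀ e^(−k_1 t) = k_2 D. Substituting D(t) from the Streeter–Phelps equation and solving for t gives
t_c = ln[(k_2/k_1)(1 − D₀(k_2−k_1)/(k_1 L₀))] / (k_2−k_1).
Here k_2−k_1 = 0.3880 d⁻¹ and 1 − D₀(k_2−k_1)/(k_1 L₀) = 1 − 3.26×0.3880/(0.341×41.2) = 0.9100, so
t_c = ln(2.138 × 0.9100) / 0.3880 = 0.6654 / 0.3880 = 1.715 d.
D_c = (k_1/k_2) L₀ e^(−k_1 t_c) = (0.341/0.729) × 41.2 × e^(−0.341×1.715) = 0.4678 × 41.2 × 0.5572 = 10.74 mg/L.
Minimum DO = C_s − D_c = 11.1 − 10.74 = 0.3618 mg/L.
x_c = v t_c = 0.447 m/s × 1.715 d × 86400 s/d = 66240 m ≈ 66.2 km.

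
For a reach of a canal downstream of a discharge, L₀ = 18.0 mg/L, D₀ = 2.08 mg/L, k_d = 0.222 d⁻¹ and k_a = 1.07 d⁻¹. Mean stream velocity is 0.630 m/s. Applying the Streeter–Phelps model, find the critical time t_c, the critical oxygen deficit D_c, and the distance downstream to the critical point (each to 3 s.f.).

t_c = [1/(k_a−k_d)] ln[(k_a/k_d)(1 − D₀(k_a−k_d)/(k_d L₀))]
= [1/(1.07−0.222)] ln[(1.07/0.222)(1 − 2.08×0.8480/(0.222×18.0))]
= (1/0.8480) ln[4.820 × 0.5586] = 1.179 × ln(2.692) = 1.179 × 0.9904 = 1.168 d.
D_c = (k_d/k_a) L₀ e^(−k_d t_c) = (0.222/1.07) × 18.0 × e^(−0.222×1.168) = 0.2075 × 18.0 × 0.7716 = 2.882 mg/L.
x_c = v t_c = 0.630 m/s × 1.168 d × 86400 s/d = 63570 m ≈ 63.6 km.

t_c ≈ 1.17 d; D_c ≈ 2.88 mg/L; x_c ≈ 63.6 km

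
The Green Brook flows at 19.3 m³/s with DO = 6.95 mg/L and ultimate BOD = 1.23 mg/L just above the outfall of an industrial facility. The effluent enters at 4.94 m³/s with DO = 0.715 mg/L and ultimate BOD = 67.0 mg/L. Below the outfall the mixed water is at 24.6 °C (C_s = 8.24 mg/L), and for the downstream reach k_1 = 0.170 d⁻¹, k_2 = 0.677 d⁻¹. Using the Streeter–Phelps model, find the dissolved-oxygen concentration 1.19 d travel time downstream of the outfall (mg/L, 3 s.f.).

Mixed DO = (19.3×6.95 + 4.94×0.715)/(19.3+4.94) = 137.7/24.24 = 5.679 mg/L.
Mixed L₀ = (19.3×1.23 + 4.94×67.0)/(24.24) = 354.7/24.24 = 14.63 mg/L.
Initial deficit D₀ = C_s − DO₀ = 8.24 − 5.679 = 2.561 mg/L.
D(1.19) = [0.170×14.63/(0.677−0.170)](e^(−0.170×1.19) − e^(−0.677×1.19)) + 2.561 e^(−0.677×1.19)
= 4.907 × (0.8168 − 0.4468) + 2.561 × 0.4468 = 2.960 mg/L.
DO = 8.24 − 2.960 = 5.280 mg/L.

DO ≈ 5.28 mg/L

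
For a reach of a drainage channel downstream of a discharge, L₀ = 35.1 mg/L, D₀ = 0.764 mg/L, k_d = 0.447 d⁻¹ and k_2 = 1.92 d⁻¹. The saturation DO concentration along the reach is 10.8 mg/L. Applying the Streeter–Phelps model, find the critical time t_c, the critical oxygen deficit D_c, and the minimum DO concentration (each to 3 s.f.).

t_c ≈ 0.939 d; D_c ≈ 5.37 mg/L; min DO ≈ 5.43 mg/L

With k_2/k_d = 4.295 and 1 − D₀(k_2−k_d)/(k_d L₀) = 0.9283,
t_c = ln(4.295 × 0.9283) / (1.92 − 0.447) = ln(3.987) / 1.473 = 1.383/1.473 = 0.9390 d.
L(t_c) = L₀ e^(−k_d t_c) = 35.1 × 0.6572 = 23.07 mg/L, and at the critical point k_2 D_c = k_d L, so D_c = (0.447/1.92) × 23.07 = 5.371 mg/L.
Minimum DO = C_s − D_c = 10.8 − 5.371 = 5.429 mg/L.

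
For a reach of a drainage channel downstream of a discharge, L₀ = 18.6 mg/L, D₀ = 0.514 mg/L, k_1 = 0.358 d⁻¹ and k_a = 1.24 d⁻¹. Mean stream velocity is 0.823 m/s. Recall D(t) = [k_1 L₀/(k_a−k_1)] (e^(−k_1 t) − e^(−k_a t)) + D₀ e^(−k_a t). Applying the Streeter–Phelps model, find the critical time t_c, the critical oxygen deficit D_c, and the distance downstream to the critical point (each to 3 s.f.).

t_c = [1/(k_a−k_1)] ln[(k_a/k_1)(1 − D₀(k_a−k_1)/(k_1 L₀))]
= [1/(1.24−0.358)] ln[(1.24/0.358)(1 − 0.514×0.8820/(0.358×18.6))]
= (1/0.8820) ln[3.464 × 0.9319] = 1.134 × ln(3.228) = 1.134 × 1.172 = 1.329 d.
L(t_c) = L₀ e^(−k_1 t_c) = 18.6 × 0.6215 = 11.56 mg/L, and at the critical point k_a D_c = k_1 L, so D_c = (0.358/1.24) × 11.56 = 3.337 mg/L.
x_c = v t_c = 0.823 m/s × 1.329 d × 86400 s/d = 94470 m ≈ 94.5 km.

t_c ≈ 1.33 d; D_c ≈ 3.34 mg/L; x_c ≈ 94.5 km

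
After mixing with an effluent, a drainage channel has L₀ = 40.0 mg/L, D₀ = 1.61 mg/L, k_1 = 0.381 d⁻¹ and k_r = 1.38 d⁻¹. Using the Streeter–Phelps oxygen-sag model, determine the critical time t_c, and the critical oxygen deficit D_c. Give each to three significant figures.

t_c = [1/(k_r−k_1)] ln[(k_r/k_1)(1 − D₀(k_r−k_1)/(k_1 L₀))]
= [1/(1.38−0.381)] ln[(1.38/0.381)(1 − 1.61×0.9990/(0.381×40.0))]
= (1/0.9990) ln[3.622 × 0.8945] = 1.001 × ln(3.240) = 1.001 × 1.176 = 1.177 d.
L(t_c) = L₀ e^(−k_1 t_c) = 40.0 × 0.6387 = 25.55 mg/L, and at the critical point k_r D_c = k_1 L, so D_c = (0.381/1.38) × 25.55 = 7.053 mg/L.

t_c ≈ 1.18 d; D_c ≈ 7.05 mg/L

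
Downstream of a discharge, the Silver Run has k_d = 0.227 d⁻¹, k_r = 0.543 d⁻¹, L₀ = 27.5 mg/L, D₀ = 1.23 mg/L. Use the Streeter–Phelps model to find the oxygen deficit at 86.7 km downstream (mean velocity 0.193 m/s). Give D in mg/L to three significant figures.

D ≈ 4.97 mg/L

Travel time t = x/v = 86.7 km / (0.193 m/s) = 86700 m / 0.193 m/s = 449200 s = 5.199 d.
k_d L₀/(k_r−k_d) = 0.227×27.5/(0.543−0.227) = 6.243/0.3160 = 19.75 mg/L.
e^(−k_d t) = e^(−0.227×5.199) = 0.3072; e^(−k_r t) = e^(−0.543×5.199) = 0.05941.
D = 19.75 × (0.3072 − 0.05941) + 1.23 × 0.05941 = 4.895 + 0.07308 = 4.968 mg/L.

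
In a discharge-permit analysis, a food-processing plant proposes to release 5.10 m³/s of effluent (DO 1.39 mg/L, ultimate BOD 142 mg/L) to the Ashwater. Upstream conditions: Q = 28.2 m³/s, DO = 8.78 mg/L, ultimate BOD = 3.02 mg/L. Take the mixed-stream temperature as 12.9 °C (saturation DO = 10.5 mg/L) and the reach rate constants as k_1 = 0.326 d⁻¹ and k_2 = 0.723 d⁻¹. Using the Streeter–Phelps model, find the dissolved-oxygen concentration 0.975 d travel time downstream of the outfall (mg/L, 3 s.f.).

Mixed DO = (28.2×8.78 + 5.10×1.39)/(28.2+5.10) = 254.7/33.30 = 7.648 mg/L.
Mixed L₀ = (28.2×3.02 + 5.10×142)/(33.30) = 809.4/33.30 = 24.31 mg/L.
Initial deficit D₀ = C_s − DO₀ = 10.5 − 7.648 = 2.852 mg/L.
D(0.975) = [0.326×24.31/(0.723−0.326)](e^(−0.326×0.975) − e^(−0.723×0.975)) + 2.852 e^(−0.723×0.975)
= 19.96 × (0.7277 − 0.4941) + 2.852 × 0.4941 = 6.071 mg/L.
DO = 10.5 − 6.071 = 4.429 mg/L.

DO ≈ 4.43 mg/L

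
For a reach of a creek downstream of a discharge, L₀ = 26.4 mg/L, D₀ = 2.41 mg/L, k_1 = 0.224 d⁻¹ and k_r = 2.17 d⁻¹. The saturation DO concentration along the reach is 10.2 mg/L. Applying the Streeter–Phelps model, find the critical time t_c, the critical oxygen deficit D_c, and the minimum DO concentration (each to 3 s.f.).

t_c ≈ 0.357 d; D_c ≈ 2.52 mg/L; min DO ≈ 7.68 mg/L

t_c = [1/(k_r−k_1)] ln[(k_r/k_1)(1 − D₀(k_r−k_1)/(k_1 L₀))]
= [1/(2.17−0.224)] ln[(2.17/0.224)(1 − 2.41×1.946/(0.224×26.4))]
= (1/1.946) ln[9.688 × 0.2069] = 0.5139 × ln(2.005) = 0.5139 × 0.6955 = 0.3574 d.
D_c = (k_1/k_r) L₀ e^(−k_1 t_c) = (0.224/2.17) × 26.4 × e^(−0.224×0.3574) = 0.1032 × 26.4 × 0.9231 = 2.515 mg/L.
Minimum DO = C_s − D_c = 10.2 − 2.515 = 7.685 mg/L.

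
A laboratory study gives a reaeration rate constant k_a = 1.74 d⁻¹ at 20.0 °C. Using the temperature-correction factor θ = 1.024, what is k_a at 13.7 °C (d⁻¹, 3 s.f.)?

k_a(T₂) = k_a(T₁) · θ^(T₂−T₁) = 1.74 × 1.024^(13.7−20.0)
= 1.74 × 1.024^-6.30 = 1.74 × 0.8612 = 1.499 d⁻¹.

k_a ≈ 1.50 d⁻¹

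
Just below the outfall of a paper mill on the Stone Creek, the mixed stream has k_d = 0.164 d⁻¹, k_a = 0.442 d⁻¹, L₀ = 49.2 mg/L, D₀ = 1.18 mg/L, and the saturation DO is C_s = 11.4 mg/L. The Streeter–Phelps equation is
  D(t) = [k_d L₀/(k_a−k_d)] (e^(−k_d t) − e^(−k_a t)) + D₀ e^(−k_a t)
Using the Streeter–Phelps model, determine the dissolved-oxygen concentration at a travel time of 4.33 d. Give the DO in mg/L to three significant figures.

DO ≈ 1.24 mg/L

k_d L₀/(k_a−k_d) = 0.164×49.2/(0.442−0.164) = 8.069/0.2780 = 29.02 mg/L.
e^(−k_d t) = e^(−0.164×4.330) = 0.4916; e^(−k_a t) = e^(−0.442×4.330) = 0.1475.
D = 29.02 × (0.4916 − 0.1475) + 1.18 × 0.1475 = 9.987 + 0.1741 = 10.16 mg/L.
DO = C_s − D = 11.4 − 10.16 = 1.239 mg/L.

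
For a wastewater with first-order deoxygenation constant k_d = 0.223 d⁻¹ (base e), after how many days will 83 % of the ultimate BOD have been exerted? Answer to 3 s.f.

y/L₀ = 1 − e^(−k_d t) = 0.83 ⇒ e^(−k_d t) = 0.170
t = −ln(0.170) / 0.223 = 1.772 / 0.223 = 7.946 d.

t ≈ 7.95 d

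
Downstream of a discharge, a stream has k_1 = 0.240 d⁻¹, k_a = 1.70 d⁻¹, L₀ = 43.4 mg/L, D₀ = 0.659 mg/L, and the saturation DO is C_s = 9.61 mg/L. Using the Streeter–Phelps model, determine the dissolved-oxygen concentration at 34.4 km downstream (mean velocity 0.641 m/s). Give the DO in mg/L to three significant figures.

Travel time t = x/v = 34.4 km / (0.641 m/s) = 34400 m / 0.641 m/s = 53670 s = 0.6211 d.
k_1 L₀/(k_a−k_1) = 0.240×43.4/(1.70−0.240) = 10.42/1.460 = 7.134 mg/L.
e^(−k_1 t) = e^(−0.240×0.6211) = 0.8615; e^(−k_a t) = e^(−1.70×0.6211) = 0.3479.
D = 7.134 × (0.8615 − 0.3479) + 0.659 × 0.3479 = 3.664 + 0.2292 = 3.894 mg/L.
DO = C_s − D = 9.61 − 3.894 = 5.716 mg/L.

DO ≈ 5.72 mg/L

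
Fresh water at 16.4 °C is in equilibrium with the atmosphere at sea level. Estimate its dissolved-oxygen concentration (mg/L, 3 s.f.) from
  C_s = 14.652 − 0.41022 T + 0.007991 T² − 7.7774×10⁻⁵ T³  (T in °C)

C_s = 14.652 − 0.41022×16.4 + 0.007991×16.4² − 7.7774×10⁻⁵×16.4³ = 9.731 mg/L.

C_s ≈ 9.73 mg/L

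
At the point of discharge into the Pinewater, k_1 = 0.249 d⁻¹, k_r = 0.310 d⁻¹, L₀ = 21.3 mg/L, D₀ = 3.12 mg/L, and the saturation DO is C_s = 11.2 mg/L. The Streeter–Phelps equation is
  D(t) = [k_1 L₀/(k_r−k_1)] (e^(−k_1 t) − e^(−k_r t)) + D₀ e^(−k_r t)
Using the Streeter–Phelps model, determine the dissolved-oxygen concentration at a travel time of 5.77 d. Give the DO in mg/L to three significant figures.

k_1 L₀/(k_r−k_1) = 0.249×21.3/(0.310−0.249) = 5.304/0.06100 = 86.95 mg/L.
e^(−k_1 t) = e^(−0.249×5.770) = 0.2377; e^(−k_r t) = e^(−0.310×5.770) = 0.1672.
D = 86.95 × (0.2377 − 0.1672) + 3.12 × 0.1672 = 6.132 + 0.5216 = 6.654 mg/L.
DO = C_s − D = 11.2 − 6.654 = 4.546 mg/L.

DO ≈ 4.55 mg/L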